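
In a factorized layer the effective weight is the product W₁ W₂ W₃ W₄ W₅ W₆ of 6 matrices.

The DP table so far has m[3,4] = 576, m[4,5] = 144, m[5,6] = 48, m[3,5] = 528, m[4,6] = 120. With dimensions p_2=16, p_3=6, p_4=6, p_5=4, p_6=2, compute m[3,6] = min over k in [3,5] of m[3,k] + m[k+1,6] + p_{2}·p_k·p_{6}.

m[3,6] = min over k∈[3,5] of m[3,k]+m[k+1,6]+p_{2}·p_k·p_{6}.
k=3: 0 + 120 + 16·6·2 = 312; k=4: 576 + 48 + 16·6·2 = 816; k=5: 528 + 0 + 16·4·2 = 656.
Minimum: 312 at k=3.

312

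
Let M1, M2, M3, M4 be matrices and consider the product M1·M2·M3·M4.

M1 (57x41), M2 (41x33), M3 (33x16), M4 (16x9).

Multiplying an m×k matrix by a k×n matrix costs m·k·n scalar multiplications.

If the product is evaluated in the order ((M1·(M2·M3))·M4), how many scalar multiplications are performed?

67248

(M2·M3): 41×33 by 33×16 → 41×16, cost 41·33·16 = 21648
(M1·(M2·M3)): 57×41 by 41×16 → 57×16, cost 57·41·16 = 37392; cumulative 59040
((M1·(M2·M3))·M4): 57×16 by 16×9 → 57×9, cost 57·16·9 = 8208; cumulative 67248
Total: 67248 scalar multiplications.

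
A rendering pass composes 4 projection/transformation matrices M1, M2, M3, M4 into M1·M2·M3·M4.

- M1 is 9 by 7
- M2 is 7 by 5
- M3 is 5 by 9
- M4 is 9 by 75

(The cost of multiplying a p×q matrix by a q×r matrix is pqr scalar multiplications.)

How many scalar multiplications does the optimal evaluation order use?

Adjacent pairs: M1M2 = 9·7·5 = 315; M2M3 = 7·5·9 = 315; M3M4 = 5·9·75 = 3375.
Length 3: M1..M3: k=1: 0+315+9·7·9=882; k=2: 315+0+9·5·9=720 → min 720 | M2..M4: k=2: 0+3375+7·5·75=6000; k=3: 315+0+7·9·75=5040 → min 5040.
Length 4: M1..M4: k=1: 0+5040+9·7·75=9765; k=2: 315+3375+9·5·75=7065; k=3: 720+0+9·9·75=6795 → min 6795.
Optimal order: (((M1·M2)·M3)·M4) with cost 6795.

6795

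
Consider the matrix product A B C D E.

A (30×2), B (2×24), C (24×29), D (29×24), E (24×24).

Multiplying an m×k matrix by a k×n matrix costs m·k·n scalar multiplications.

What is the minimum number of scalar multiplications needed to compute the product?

Adjacent pairs: AB = 30·2·24 = 1440; BC = 2·24·29 = 1392; CD = 24·29·24 = 16704; DE = 29·24·24 = 16704.
Length 3: A..C: k=1: 0+1392+30·2·29=3132; k=2: 1440+0+30·24·29=22320 → min 3132 | B..D: k=2: 0+16704+2·24·24=17856; k=3: 1392+0+2·29·24=2784 → min 2784 | C..E: k=3: 0+16704+24·29·24=33408; k=4: 16704+0+24·24·24=30528 → min 30528.
Length 4: A..D: k=1: 0+2784+30·2·24=4224; k=2: 1440+16704+30·24·24=35424; k=3: 3132+0+30·29·24=24012 → min 4224 | B..E: k=2: 0+30528+2·24·24=31680; k=3: 1392+16704+2·29·24=19488; k=4: 2784+0+2·24·24=3936 → min 3936.
Length 5: A..E: k=1: 0+3936+30·2·24=5376; k=2: 1440+30528+30·24·24=49248; k=3: 3132+16704+30·29·24=40716; k=4: 4224+0+30·24·24=21504 → min 5376.
Optimal order: (A (((B C) D) E)) with cost 5376.

5376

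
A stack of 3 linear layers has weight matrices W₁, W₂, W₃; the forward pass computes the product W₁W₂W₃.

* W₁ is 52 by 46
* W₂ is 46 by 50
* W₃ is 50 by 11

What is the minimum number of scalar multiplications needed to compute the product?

Order (W₁(W₂W₃)): (W₂W₃): 46×50 by 50×11 → 46×11, cost 46·50·11 = 25300; (W₁(W₂W₃)): 52×46 by 46×11 → 52×11, cost 52·46·11 = 26312; cumulative 51612. Total 51612.
Order ((W₁W₂)W₃): (W₁W₂): 52×46 by 46×50 → 52×50, cost 52·46·50 = 119600; ((W₁W₂)W₃): 52×50 by 50×11 → 52×11, cost 52·50·11 = 28600; cumulative 148200. Total 148200.
Minimum: 51612.

51612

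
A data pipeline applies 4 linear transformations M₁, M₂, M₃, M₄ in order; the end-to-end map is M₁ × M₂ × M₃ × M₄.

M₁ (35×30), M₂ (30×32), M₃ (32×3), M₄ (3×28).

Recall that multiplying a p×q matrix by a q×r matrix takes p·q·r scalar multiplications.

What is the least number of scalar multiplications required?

Adjacent pairs: M₁M₂ = 35·30·32 = 33600; M₂M₃ = 30·32·3 = 2880; M₃M₄ = 32·3·28 = 2688.
Length 3: M₁..M₃: k=1: 0+2880+35·30·3=6030; k=2: 33600+0+35·32·3=36960 → min 6030 | M₂..M₄: k=2: 0+2688+30·32·28=29568; k=3: 2880+0+30·3·28=5400 → min 5400.
Length 4: M₁..M₄: k=1: 0+5400+35·30·28=34800; k=2: 33600+2688+35·32·28=67648; k=3: 6030+0+35·3·28=8970 → min 8970.
Optimal order: ((M₁ × (M₂ × M₃)) × M₄) with cost 8970.

8970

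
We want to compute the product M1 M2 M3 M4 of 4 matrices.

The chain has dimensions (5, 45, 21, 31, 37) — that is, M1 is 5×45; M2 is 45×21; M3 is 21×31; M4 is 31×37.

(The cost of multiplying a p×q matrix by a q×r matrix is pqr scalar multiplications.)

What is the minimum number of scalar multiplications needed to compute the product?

13715

Adjacent pairs: M1M2 = 5·45·21 = 4725; M2M3 = 45·21·31 = 29295; M3M4 = 21·31·37 = 24087.
Length 3: M1..M3: k=1: 0+29295+5·45·31=36270; k=2: 4725+0+5·21·31=7980 → min 7980 | M2..M4: k=2: 0+24087+45·21·37=59052; k=3: 29295+0+45·31·37=80910 → min 59052.
Length 4: M1..M4: k=1: 0+59052+5·45·37=67377; k=2: 4725+24087+5·21·37=32697; k=3: 7980+0+5·31·37=13715 → min 13715.
Optimal order: (((M1 M2) M3) M4) with cost 13715.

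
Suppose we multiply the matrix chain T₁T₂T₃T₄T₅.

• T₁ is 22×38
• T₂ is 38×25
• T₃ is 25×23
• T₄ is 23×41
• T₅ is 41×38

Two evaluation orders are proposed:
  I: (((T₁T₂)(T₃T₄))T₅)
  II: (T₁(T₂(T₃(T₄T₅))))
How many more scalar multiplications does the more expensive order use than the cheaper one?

Order I = (((T₁T₂)(T₃T₄))T₅): (T₁T₂): 22×38 by 38×25 → 22×25, cost 22·38·25 = 20900; (T₃T₄): 25×23 by 23×41 → 25×41, cost 25·23·41 = 23575; ((T₁T₂)(T₃T₄)): 22×25 by 25×41 → 22×41, cost 22·25·41 = 22550; cumulative 67025; (((T₁T₂)(T₃T₄))T₅): 22×41 by 41×38 → 22×38, cost 22·41·38 = 34276; cumulative 101301. Total 101301.
Order II = (T₁(T₂(T₃(T₄T₅)))): (T₄T₅): 23×41 by 41×38 → 23×38, cost 23·41·38 = 35834; (T₃(T₄T₅)): 25×23 by 23×38 → 25×38, cost 25·23·38 = 21850; cumulative 57684; (T₂(T₃(T₄T₅))): 38×25 by 25×38 → 38×38, cost 38·25·38 = 36100; cumulative 93784; (T₁(T₂(T₃(T₄T₅)))): 22×38 by 38×38 → 22×38, cost 22·38·38 = 31768; cumulative 125552. Total 125552.
Difference: |101301 − 125552| = 24251.

24251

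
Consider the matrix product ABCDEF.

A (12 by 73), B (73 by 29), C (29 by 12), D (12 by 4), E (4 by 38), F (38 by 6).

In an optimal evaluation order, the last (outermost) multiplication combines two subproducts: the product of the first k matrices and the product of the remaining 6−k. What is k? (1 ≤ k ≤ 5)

Adjacent pairs: AB = 12·73·29 = 25404; BC = 73·29·12 = 25404; CD = 29·12·4 = 1392; DE = 12·4·38 = 1824; EF = 4·38·6 = 912.
Length 3: A..C: k=1: 0+25404+12·73·12=35916; k=2: 25404+0+12·29·12=29580 → min 29580 | B..D: k=2: 0+1392+73·29·4=9860; k=3: 25404+0+73·12·4=28908 → min 9860 | C..E: k=3: 0+1824+29·12·38=15048; k=4: 1392+0+29·4·38=5800 → min 5800 | D..F: k=4: 0+912+12·4·6=1200; k=5: 1824+0+12·38·6=4560 → min 1200.
Length 4: A..D: k=1: 0+9860+12·73·4=13364; k=2: 25404+1392+12·29·4=28188; k=3: 29580+0+12·12·4=30156 → min 13364 | B..E: k=2: 0+5800+73·29·38=86246; k=3: 25404+1824+73·12·38=60516; k=4: 9860+0+73·4·38=20956 → min 20956 | C..F: k=3: 0+1200+29·12·6=3288; k=4: 1392+912+29·4·6=3000; k=5: 5800+0+29·38·6=12412 → min 3000.
Length 5: A..E: k=1: 0+20956+12·73·38=54244; k=2: 25404+5800+12·29·38=44428; k=3: 29580+1824+12·12·38=36876; k=4: 13364+0+12·4·38=15188 → min 15188 | B..F: k=2: 0+3000+73·29·6=15702; k=3: 25404+1200+73·12·6=31860; k=4: 9860+912+73·4·6=12524; k=5: 20956+0+73·38·6=37600 → min 12524.
Top-level splits: k=1: (A..A)·(B..F) → 0+12524+12·73·6 = 17780; k=2: (A..B)·(C..F) → 25404+3000+12·29·6 = 30492; k=3: (A..C)·(D..F) → 29580+1200+12·12·6 = 31644; k=4: (A..D)·(E..F) → 13364+912+12·4·6 = 14564; k=5: (A..E)·(F..F) → 15188+0+12·38·6 = 17924.
Best split is after D, i.e. k = 4.

4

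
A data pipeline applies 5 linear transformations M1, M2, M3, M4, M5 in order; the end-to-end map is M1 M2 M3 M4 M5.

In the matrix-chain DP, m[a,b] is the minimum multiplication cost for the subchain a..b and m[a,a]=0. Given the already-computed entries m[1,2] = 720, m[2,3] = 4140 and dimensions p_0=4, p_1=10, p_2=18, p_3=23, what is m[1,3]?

m[1,3] = min over k∈[1,2] of m[1,k]+m[k+1,3]+p_{0}·p_k·p_{3}.
k=1: 0 + 4140 + 4·10·23 = 5060; k=2: 720 + 0 + 4·18·23 = 2376.
Minimum: 2376 at k=2.

2376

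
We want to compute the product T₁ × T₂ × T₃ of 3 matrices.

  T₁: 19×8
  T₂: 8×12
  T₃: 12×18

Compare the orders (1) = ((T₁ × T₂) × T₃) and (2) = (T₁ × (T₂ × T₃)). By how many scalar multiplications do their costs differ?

Order (1) = ((T₁ × T₂) × T₃): (T₁ × T₂): 19×8 by 8×12 → 19×12, cost 19·8·12 = 1824; ((T₁ × T₂) × T₃): 19×12 by 12×18 → 19×18, cost 19·12·18 = 4104; cumulative 5928. Total 5928.
Order (2) = (T₁ × (T₂ × T₃)): (T₂ × T₃): 8×12 by 12×18 → 8×18, cost 8·12·18 = 1728; (T₁ × (T₂ × T₃)): 19×8 by 8×18 → 19×18, cost 19·8·18 = 2736; cumulative 4464. Total 4464.
Difference: |5928 − 4464| = 1464.

1464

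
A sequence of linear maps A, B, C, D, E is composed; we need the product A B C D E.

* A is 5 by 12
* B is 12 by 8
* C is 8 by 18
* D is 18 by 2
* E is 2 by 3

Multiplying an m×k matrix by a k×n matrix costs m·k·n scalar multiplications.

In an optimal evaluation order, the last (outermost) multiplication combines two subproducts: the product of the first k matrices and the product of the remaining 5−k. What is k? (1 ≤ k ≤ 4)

4

Adjacent pairs: AB = 5·12·8 = 480; BC = 12·8·18 = 1728; CD = 8·18·2 = 288; DE = 18·2·3 = 108.
Length 3: A..C: k=1: 0+1728+5·12·18=2808; k=2: 480+0+5·8·18=1200 → min 1200 | B..D: k=2: 0+288+12·8·2=480; k=3: 1728+0+12·18·2=2160 → min 480 | C..E: k=3: 0+108+8·18·3=540; k=4: 288+0+8·2·3=336 → min 336.
Length 4: A..D: k=1: 0+480+5·12·2=600; k=2: 480+288+5·8·2=848; k=3: 1200+0+5·18·2=1380 → min 600 | B..E: k=2: 0+336+12·8·3=624; k=3: 1728+108+12·18·3=2484; k=4: 480+0+12·2·3=552 → min 552.
Top-level splits: k=1: (A..A)·(B..E) → 0+552+5·12·3 = 732; k=2: (A..B)·(C..E) → 480+336+5·8·3 = 936; k=3: (A..C)·(D..E) → 1200+108+5·18·3 = 1578; k=4: (A..D)·(E..E) → 600+0+5·2·3 = 630.
Best split is after D, i.e. k = 4.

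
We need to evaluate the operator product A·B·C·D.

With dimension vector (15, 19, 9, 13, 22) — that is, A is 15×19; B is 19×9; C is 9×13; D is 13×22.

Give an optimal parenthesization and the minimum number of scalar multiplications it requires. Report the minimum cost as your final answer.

Adjacent pairs: AB = 15·19·9 = 2565; BC = 19·9·13 = 2223; CD = 9·13·22 = 2574.
Length 3: A..C: k=1: 0+2223+15·19·13=5928; k=2: 2565+0+15·9·13=4320 → min 4320 | B..D: k=2: 0+2574+19·9·22=6336; k=3: 2223+0+19·13·22=7657 → min 6336.
Length 4: A..D: k=1: 0+6336+15·19·22=12606; k=2: 2565+2574+15·9·22=8109; k=3: 4320+0+15·13·22=8610 → min 8109.
Optimal parenthesization: ((A·B)·(C·D)) with cost 8109.

8109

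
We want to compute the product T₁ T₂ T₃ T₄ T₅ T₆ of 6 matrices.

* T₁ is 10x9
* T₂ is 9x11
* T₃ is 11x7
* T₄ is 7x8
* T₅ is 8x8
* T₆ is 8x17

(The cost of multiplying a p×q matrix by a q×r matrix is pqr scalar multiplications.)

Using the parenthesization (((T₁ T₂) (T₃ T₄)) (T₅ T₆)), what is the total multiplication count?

4934

(T₁ T₂): 10×9 by 9×11 → 10×11, cost 10·9·11 = 990
(T₃ T₄): 11×7 by 7×8 → 11×8, cost 11·7·8 = 616
((T₁ T₂) (T₃ T₄)): 10×11 by 11×8 → 10×8, cost 10·11·8 = 880; cumulative 2486
(T₅ T₆): 8×8 by 8×17 → 8×17, cost 8·8·17 = 1088
(((T₁ T₂) (T₃ T₄)) (T₅ T₆)): 10×8 by 8×17 → 10×17, cost 10·8·17 = 1360; cumulative 4934
Total: 4934 scalar multiplications.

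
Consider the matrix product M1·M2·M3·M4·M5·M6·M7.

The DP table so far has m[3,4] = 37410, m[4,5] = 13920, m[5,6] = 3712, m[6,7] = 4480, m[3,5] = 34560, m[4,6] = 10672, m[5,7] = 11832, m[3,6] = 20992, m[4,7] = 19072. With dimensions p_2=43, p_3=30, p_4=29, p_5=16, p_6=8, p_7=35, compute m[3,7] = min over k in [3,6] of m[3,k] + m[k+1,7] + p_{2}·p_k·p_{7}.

33032

m[3,7] = min over k∈[3,6] of m[3,k]+m[k+1,7]+p_{2}·p_k·p_{7}.
k=3: 0 + 19072 + 43·30·35 = 64222; k=4: 37410 + 11832 + 43·29·35 = 92887; k=5: 34560 + 4480 + 43·16·35 = 63120; k=6: 20992 + 0 + 43·8·35 = 33032.
Minimum: 33032 at k=6.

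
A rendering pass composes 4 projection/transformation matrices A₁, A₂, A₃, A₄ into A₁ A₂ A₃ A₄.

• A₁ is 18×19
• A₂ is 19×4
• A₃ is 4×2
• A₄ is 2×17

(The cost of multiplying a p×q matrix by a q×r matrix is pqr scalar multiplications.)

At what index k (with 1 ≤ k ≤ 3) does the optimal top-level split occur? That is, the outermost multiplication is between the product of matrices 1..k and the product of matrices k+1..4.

3

Adjacent pairs: A₁A₂ = 18·19·4 = 1368; A₂A₃ = 19·4·2 = 152; A₃A₄ = 4·2·17 = 136.
Length 3: A₁..A₃: k=1: 0+152+18·19·2=836; k=2: 1368+0+18·4·2=1512 → min 836 | A₂..A₄: k=2: 0+136+19·4·17=1428; k=3: 152+0+19·2·17=798 → min 798.
Top-level splits: k=1: (A₁..A₁)·(A₂..A₄) → 0+798+18·19·17 = 6612; k=2: (A₁..A₂)·(A₃..A₄) → 1368+136+18·4·17 = 2728; k=3: (A₁..A₃)·(A₄..A₄) → 836+0+18·2·17 = 1448.
Best split is after A₃, i.e. k = 3.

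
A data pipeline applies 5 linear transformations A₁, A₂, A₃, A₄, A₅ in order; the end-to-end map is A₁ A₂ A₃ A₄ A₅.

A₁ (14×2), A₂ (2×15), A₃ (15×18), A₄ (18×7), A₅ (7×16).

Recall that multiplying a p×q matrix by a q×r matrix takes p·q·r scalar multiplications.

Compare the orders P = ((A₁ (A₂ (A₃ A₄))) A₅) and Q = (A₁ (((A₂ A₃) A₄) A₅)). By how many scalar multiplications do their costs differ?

Order P = ((A₁ (A₂ (A₃ A₄))) A₅): (A₃ A₄): 15×18 by 18×7 → 15×7, cost 15·18·7 = 1890; (A₂ (A₃ A₄)): 2×15 by 15×7 → 2×7, cost 2·15·7 = 210; cumulative 2100; (A₁ (A₂ (A₃ A₄))): 14×2 by 2×7 → 14×7, cost 14·2·7 = 196; cumulative 2296; ((A₁ (A₂ (A₃ A₄))) A₅): 14×7 by 7×16 → 14×16, cost 14·7·16 = 1568; cumulative 3864. Total 3864.
Order Q = (A₁ (((A₂ A₃) A₄) A₅)): (A₂ A₃): 2×15 by 15×18 → 2×18, cost 2·15·18 = 540; ((A₂ A₃) A₄): 2×18 by 18×7 → 2×7, cost 2·18·7 = 252; cumulative 792; (((A₂ A₃) A₄) A₅): 2×7 by 7×16 → 2×16, cost 2·7·16 = 224; cumulative 1016; (A₁ (((A₂ A₃) A₄) A₅)): 14×2 by 2×16 → 14×16, cost 14·2·16 = 448; cumulative 1464. Total 1464.
Difference: |3864 − 1464| = 2400.

2400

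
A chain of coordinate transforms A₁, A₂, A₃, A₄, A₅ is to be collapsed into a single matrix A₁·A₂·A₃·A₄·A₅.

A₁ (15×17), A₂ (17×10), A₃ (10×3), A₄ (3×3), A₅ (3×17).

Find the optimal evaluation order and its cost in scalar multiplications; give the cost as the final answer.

Adjacent pairs: A₁A₂ = 15·17·10 = 2550; A₂A₃ = 17·10·3 = 510; A₃A₄ = 10·3·3 = 90; A₄A₅ = 3·3·17 = 153.
Length 3: A₁..A₃: k=1: 0+510+15·17·3=1275; k=2: 2550+0+15·10·3=3000 → min 1275 | A₂..A₄: k=2: 0+90+17·10·3=600; k=3: 510+0+17·3·3=663 → min 600 | A₃..A₅: k=3: 0+153+10·3·17=663; k=4: 90+0+10·3·17=600 → min 600.
Length 4: A₁..A₄: k=1: 0+600+15·17·3=1365; k=2: 2550+90+15·10·3=3090; k=3: 1275+0+15·3·3=1410 → min 1365 | A₂..A₅: k=2: 0+600+17·10·17=3490; k=3: 510+153+17·3·17=1530; k=4: 600+0+17·3·17=1467 → min 1467.
Length 5: A₁..A₅: k=1: 0+1467+15·17·17=5802; k=2: 2550+600+15·10·17=5700; k=3: 1275+153+15·3·17=2193; k=4: 1365+0+15·3·17=2130 → min 2130.
Optimal parenthesization: ((A₁·(A₂·(A₃·A₄)))·A₅) with cost 2130.

2130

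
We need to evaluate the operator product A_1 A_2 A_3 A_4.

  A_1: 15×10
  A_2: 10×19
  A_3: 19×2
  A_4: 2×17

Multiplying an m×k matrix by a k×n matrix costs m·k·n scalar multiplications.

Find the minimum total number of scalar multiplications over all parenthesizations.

1190

Adjacent pairs: A_1A_2 = 15·10·19 = 2850; A_2A_3 = 10·19·2 = 380; A_3A_4 = 19·2·17 = 646.
Length 3: A_1..A_3: k=1: 0+380+15·10·2=680; k=2: 2850+0+15·19·2=3420 → min 680 | A_2..A_4: k=2: 0+646+10·19·17=3876; k=3: 380+0+10·2·17=720 → min 720.
Length 4: A_1..A_4: k=1: 0+720+15·10·17=3270; k=2: 2850+646+15·19·17=8341; k=3: 680+0+15·2·17=1190 → min 1190.
Optimal order: ((A_1 (A_2 A_3)) A_4) with cost 1190.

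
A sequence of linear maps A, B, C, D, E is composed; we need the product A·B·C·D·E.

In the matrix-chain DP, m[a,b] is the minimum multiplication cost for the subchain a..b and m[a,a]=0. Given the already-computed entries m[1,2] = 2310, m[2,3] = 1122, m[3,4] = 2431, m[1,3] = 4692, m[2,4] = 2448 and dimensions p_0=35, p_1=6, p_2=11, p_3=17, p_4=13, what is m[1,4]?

m[1,4] = min over k∈[1,3] of m[1,k]+m[k+1,4]+p_{0}·p_k·p_{4}.
k=1: 0 + 2448 + 35·6·13 = 5178; k=2: 2310 + 2431 + 35·11·13 = 9746; k=3: 4692 + 0 + 35·17·13 = 12427.
Minimum: 5178 at k=1.

5178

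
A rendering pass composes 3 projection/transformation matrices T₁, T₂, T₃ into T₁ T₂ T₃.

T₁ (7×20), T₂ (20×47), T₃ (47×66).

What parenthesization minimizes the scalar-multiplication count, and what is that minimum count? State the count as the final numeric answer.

(T₁ (T₂ T₃)): cost 71280.
((T₁ T₂) T₃): cost 28294.
Optimal: ((T₁ T₂) T₃) with cost 28294.

28294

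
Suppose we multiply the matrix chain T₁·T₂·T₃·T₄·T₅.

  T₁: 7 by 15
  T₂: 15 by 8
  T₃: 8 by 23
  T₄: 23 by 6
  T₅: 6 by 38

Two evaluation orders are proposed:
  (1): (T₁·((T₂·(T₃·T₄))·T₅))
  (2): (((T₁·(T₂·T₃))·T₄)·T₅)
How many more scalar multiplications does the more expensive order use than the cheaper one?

1497

Order (1) = (T₁·((T₂·(T₃·T₄))·T₅)): (T₃·T₄): 8×23 by 23×6 → 8×6, cost 8·23·6 = 1104; (T₂·(T₃·T₄)): 15×8 by 8×6 → 15×6, cost 15·8·6 = 720; cumulative 1824; ((T₂·(T₃·T₄))·T₅): 15×6 by 6×38 → 15×38, cost 15·6·38 = 3420; cumulative 5244; (T₁·((T₂·(T₃·T₄))·T₅)): 7×15 by 15×38 → 7×38, cost 7·15·38 = 3990; cumulative 9234. Total 9234.
Order (2) = (((T₁·(T₂·T₃))·T₄)·T₅): (T₂·T₃): 15×8 by 8×23 → 15×23, cost 15·8·23 = 2760; (T₁·(T₂·T₃)): 7×15 by 15×23 → 7×23, cost 7·15·23 = 2415; cumulative 5175; ((T₁·(T₂·T₃))·T₄): 7×23 by 23×6 → 7×6, cost 7·23·6 = 966; cumulative 6141; (((T₁·(T₂·T₃))·T₄)·T₅): 7×6 by 6×38 → 7×38, cost 7·6·38 = 1596; cumulative 7737. Total 7737.
Difference: |9234 − 7737| = 1497.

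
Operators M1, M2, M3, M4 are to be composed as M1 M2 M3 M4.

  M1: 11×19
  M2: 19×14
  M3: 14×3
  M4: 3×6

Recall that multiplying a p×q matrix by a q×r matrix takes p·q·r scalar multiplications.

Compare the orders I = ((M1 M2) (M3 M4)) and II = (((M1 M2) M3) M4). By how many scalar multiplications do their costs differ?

516

Order I = ((M1 M2) (M3 M4)): (M1 M2): 11×19 by 19×14 → 11×14, cost 11·19·14 = 2926; (M3 M4): 14×3 by 3×6 → 14×6, cost 14·3·6 = 252; ((M1 M2) (M3 M4)): 11×14 by 14×6 → 11×6, cost 11·14·6 = 924; cumulative 4102. Total 4102.
Order II = (((M1 M2) M3) M4): (M1 M2): 11×19 by 19×14 → 11×14, cost 11·19·14 = 2926; ((M1 M2) M3): 11×14 by 14×3 → 11×3, cost 11·14·3 = 462; cumulative 3388; (((M1 M2) M3) M4): 11×3 by 3×6 → 11×6, cost 11·3·6 = 198; cumulative 3586. Total 3586.
Difference: |4102 − 3586| = 516.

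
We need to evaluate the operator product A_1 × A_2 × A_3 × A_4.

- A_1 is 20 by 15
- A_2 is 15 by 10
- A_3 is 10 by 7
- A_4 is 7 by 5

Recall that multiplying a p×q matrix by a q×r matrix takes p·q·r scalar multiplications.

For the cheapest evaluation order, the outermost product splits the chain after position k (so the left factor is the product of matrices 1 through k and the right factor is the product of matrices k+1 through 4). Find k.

1

Adjacent pairs: A_1A_2 = 20·15·10 = 3000; A_2A_3 = 15·10·7 = 1050; A_3A_4 = 10·7·5 = 350.
Length 3: A_1..A_3: k=1: 0+1050+20·15·7=3150; k=2: 3000+0+20·10·7=4400 → min 3150 | A_2..A_4: k=2: 0+350+15·10·5=1100; k=3: 1050+0+15·7·5=1575 → min 1100.
Top-level splits: k=1: (A_1..A_1)·(A_2..A_4) → 0+1100+20·15·5 = 2600; k=2: (A_1..A_2)·(A_3..A_4) → 3000+350+20·10·5 = 4350; k=3: (A_1..A_3)·(A_4..A_4) → 3150+0+20·7·5 = 3850.
Best split is after A_1, i.e. k = 1.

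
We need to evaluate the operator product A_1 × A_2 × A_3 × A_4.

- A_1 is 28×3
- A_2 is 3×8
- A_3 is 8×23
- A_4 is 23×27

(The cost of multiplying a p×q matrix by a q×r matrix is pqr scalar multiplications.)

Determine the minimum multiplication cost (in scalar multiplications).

Adjacent pairs: A_1A_2 = 28·3·8 = 672; A_2A_3 = 3·8·23 = 552; A_3A_4 = 8·23·27 = 4968.
Length 3: A_1..A_3: k=1: 0+552+28·3·23=2484; k=2: 672+0+28·8·23=5824 → min 2484 | A_2..A_4: k=2: 0+4968+3·8·27=5616; k=3: 552+0+3·23·27=2415 → min 2415.
Length 4: A_1..A_4: k=1: 0+2415+28·3·27=4683; k=2: 672+4968+28·8·27=11688; k=3: 2484+0+28·23·27=19872 → min 4683.
Optimal order: (A_1 × ((A_2 × A_3) × A_4)) with cost 4683.

4683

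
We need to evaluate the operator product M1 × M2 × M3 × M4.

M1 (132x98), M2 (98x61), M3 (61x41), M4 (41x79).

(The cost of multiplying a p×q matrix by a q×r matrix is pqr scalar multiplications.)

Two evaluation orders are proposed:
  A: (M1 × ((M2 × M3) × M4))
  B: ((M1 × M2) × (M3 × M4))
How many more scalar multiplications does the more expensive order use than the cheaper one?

Order A = (M1 × ((M2 × M3) × M4)): (M2 × M3): 98×61 by 61×41 → 98×41, cost 98·61·41 = 245098; ((M2 × M3) × M4): 98×41 by 41×79 → 98×79, cost 98·41·79 = 317422; cumulative 562520; (M1 × ((M2 × M3) × M4)): 132×98 by 98×79 → 132×79, cost 132·98·79 = 1021944; cumulative 1584464. Total 1584464.
Order B = ((M1 × M2) × (M3 × M4)): (M1 × M2): 132×98 by 98×61 → 132×61, cost 132·98·61 = 789096; (M3 × M4): 61×41 by 41×79 → 61×79, cost 61·41·79 = 197579; ((M1 × M2) × (M3 × M4)): 132×61 by 61×79 → 132×79, cost 132·61·79 = 636108; cumulative 1622783. Total 1622783.
Difference: |1584464 − 1622783| = 38319.

38319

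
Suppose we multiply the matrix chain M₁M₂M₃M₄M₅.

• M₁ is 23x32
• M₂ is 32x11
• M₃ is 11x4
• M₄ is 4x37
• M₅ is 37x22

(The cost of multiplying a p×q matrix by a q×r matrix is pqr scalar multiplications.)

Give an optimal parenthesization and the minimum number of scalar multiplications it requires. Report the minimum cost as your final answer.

9632

Adjacent pairs: M₁M₂ = 23·32·11 = 8096; M₂M₃ = 32·11·4 = 1408; M₃M₄ = 11·4·37 = 1628; M₄M₅ = 4·37·22 = 3256.
Length 3: M₁..M₃: k=1: 0+1408+23·32·4=4352; k=2: 8096+0+23·11·4=9108 → min 4352 | M₂..M₄: k=2: 0+1628+32·11·37=14652; k=3: 1408+0+32·4·37=6144 → min 6144 | M₃..M₅: k=3: 0+3256+11·4·22=4224; k=4: 1628+0+11·37·22=10582 → min 4224.
Length 4: M₁..M₄: k=1: 0+6144+23·32·37=33376; k=2: 8096+1628+23·11·37=19085; k=3: 4352+0+23·4·37=7756 → min 7756 | M₂..M₅: k=2: 0+4224+32·11·22=11968; k=3: 1408+3256+32·4·22=7480; k=4: 6144+0+32·37·22=32192 → min 7480.
Length 5: M₁..M₅: k=1: 0+7480+23·32·22=23672; k=2: 8096+4224+23·11·22=17886; k=3: 4352+3256+23·4·22=9632; k=4: 7756+0+23·37·22=26478 → min 9632.
Optimal parenthesization: ((M₁(M₂M₃))(M₄M₅)) with cost 9632.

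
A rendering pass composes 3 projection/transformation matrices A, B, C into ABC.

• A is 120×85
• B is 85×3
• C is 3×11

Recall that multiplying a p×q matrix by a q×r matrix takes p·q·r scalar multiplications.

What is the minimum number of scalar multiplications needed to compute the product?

Order (A(BC)): (BC): 85×3 by 3×11 → 85×11, cost 85·3·11 = 2805; (A(BC)): 120×85 by 85×11 → 120×11, cost 120·85·11 = 112200; cumulative 115005. Total 115005.
Order ((AB)C): (AB): 120×85 by 85×3 → 120×3, cost 120·85·3 = 30600; ((AB)C): 120×3 by 3×11 → 120×11, cost 120·3·11 = 3960; cumulative 34560. Total 34560.
Minimum: 34560.

34560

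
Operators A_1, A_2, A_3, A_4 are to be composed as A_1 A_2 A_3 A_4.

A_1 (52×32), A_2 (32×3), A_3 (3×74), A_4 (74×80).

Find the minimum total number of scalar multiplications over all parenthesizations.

35232

Adjacent pairs: A_1A_2 = 52·32·3 = 4992; A_2A_3 = 32·3·74 = 7104; A_3A_4 = 3·74·80 = 17760.
Length 3: A_1..A_3: k=1: 0+7104+52·32·74=130240; k=2: 4992+0+52·3·74=16536 → min 16536 | A_2..A_4: k=2: 0+17760+32·3·80=25440; k=3: 7104+0+32·74·80=196544 → min 25440.
Length 4: A_1..A_4: k=1: 0+25440+52·32·80=158560; k=2: 4992+17760+52·3·80=35232; k=3: 16536+0+52·74·80=324376 → min 35232.
Optimal order: ((A_1 A_2) (A_3 A_4)) with cost 35232.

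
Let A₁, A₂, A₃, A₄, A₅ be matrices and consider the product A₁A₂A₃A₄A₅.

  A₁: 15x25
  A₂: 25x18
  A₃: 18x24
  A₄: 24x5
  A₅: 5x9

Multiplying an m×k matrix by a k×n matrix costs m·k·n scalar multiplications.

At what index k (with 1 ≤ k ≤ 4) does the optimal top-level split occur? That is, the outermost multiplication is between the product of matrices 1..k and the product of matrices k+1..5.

Adjacent pairs: A₁A₂ = 15·25·18 = 6750; A₂A₃ = 25·18·24 = 10800; A₃A₄ = 18·24·5 = 2160; A₄A₅ = 24·5·9 = 1080.
Length 3: A₁..A₃: k=1: 0+10800+15·25·24=19800; k=2: 6750+0+15·18·24=13230 → min 13230 | A₂..A₄: k=2: 0+2160+25·18·5=4410; k=3: 10800+0+25·24·5=13800 → min 4410 | A₃..A₅: k=3: 0+1080+18·24·9=4968; k=4: 2160+0+18·5·9=2970 → min 2970.
Length 4: A₁..A₄: k=1: 0+4410+15·25·5=6285; k=2: 6750+2160+15·18·5=10260; k=3: 13230+0+15·24·5=15030 → min 6285 | A₂..A₅: k=2: 0+2970+25·18·9=7020; k=3: 10800+1080+25·24·9=17280; k=4: 4410+0+25·5·9=5535 → min 5535.
Top-level splits: k=1: (A₁..A₁)·(A₂..A₅) → 0+5535+15·25·9 = 8910; k=2: (A₁..A₂)·(A₃..A₅) → 6750+2970+15·18·9 = 12150; k=3: (A₁..A₃)·(A₄..A₅) → 13230+1080+15·24·9 = 17550; k=4: (A₁..A₄)·(A₅..A₅) → 6285+0+15·5·9 = 6960.
Best split is after A₄, i.e. k = 4.

4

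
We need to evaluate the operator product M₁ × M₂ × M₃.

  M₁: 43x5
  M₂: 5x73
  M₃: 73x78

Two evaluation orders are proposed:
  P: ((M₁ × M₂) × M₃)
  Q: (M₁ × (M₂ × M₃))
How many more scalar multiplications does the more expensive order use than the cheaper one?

215297

Order P = ((M₁ × M₂) × M₃): (M₁ × M₂): 43×5 by 5×73 → 43×73, cost 43·5·73 = 15695; ((M₁ × M₂) × M₃): 43×73 by 73×78 → 43×78, cost 43·73·78 = 244842; cumulative 260537. Total 260537.
Order Q = (M₁ × (M₂ × M₃)): (M₂ × M₃): 5×73 by 73×78 → 5×78, cost 5·73·78 = 28470; (M₁ × (M₂ × M₃)): 43×5 by 5×78 → 43×78, cost 43·5·78 = 16770; cumulative 45240. Total 45240.
Difference: |260537 − 45240| = 215297.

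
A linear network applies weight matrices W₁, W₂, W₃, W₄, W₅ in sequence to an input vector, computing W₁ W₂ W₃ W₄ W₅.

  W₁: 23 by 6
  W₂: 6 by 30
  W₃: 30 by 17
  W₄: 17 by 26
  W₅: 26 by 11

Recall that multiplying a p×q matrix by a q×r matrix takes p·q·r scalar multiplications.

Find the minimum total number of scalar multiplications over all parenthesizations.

Adjacent pairs: W₁W₂ = 23·6·30 = 4140; W₂W₃ = 6·30·17 = 3060; W₃W₄ = 30·17·26 = 13260; W₄W₅ = 17·26·11 = 4862.
Length 3: W₁..W₃: k=1: 0+3060+23·6·17=5406; k=2: 4140+0+23·30·17=15870 → min 5406 | W₂..W₄: k=2: 0+13260+6·30·26=17940; k=3: 3060+0+6·17·26=5712 → min 5712 | W₃..W₅: k=3: 0+4862+30·17·11=10472; k=4: 13260+0+30·26·11=21840 → min 10472.
Length 4: W₁..W₄: k=1: 0+5712+23·6·26=9300; k=2: 4140+13260+23·30·26=35340; k=3: 5406+0+23·17·26=15572 → min 9300 | W₂..W₅: k=2: 0+10472+6·30·11=12452; k=3: 3060+4862+6·17·11=9044; k=4: 5712+0+6·26·11=7428 → min 7428.
Length 5: W₁..W₅: k=1: 0+7428+23·6·11=8946; k=2: 4140+10472+23·30·11=22202; k=3: 5406+4862+23·17·11=14569; k=4: 9300+0+23·26·11=15878 → min 8946.
Optimal order: (W₁ (((W₂ W₃) W₄) W₅)) with cost 8946.

8946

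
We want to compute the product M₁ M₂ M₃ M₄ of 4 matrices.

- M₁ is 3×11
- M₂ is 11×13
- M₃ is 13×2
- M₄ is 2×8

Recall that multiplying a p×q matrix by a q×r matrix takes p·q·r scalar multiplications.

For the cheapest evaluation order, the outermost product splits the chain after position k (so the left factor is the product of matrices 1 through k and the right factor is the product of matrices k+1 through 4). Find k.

3

Adjacent pairs: M₁M₂ = 3·11·13 = 429; M₂M₃ = 11·13·2 = 286; M₃M₄ = 13·2·8 = 208.
Length 3: M₁..M₃: k=1: 0+286+3·11·2=352; k=2: 429+0+3·13·2=507 → min 352 | M₂..M₄: k=2: 0+208+11·13·8=1352; k=3: 286+0+11·2·8=462 → min 462.
Top-level splits: k=1: (M₁..M₁)·(M₂..M₄) → 0+462+3·11·8 = 726; k=2: (M₁..M₂)·(M₃..M₄) → 429+208+3·13·8 = 949; k=3: (M₁..M₃)·(M₄..M₄) → 352+0+3·2·8 = 400.
Best split is after M₃, i.e. k = 3.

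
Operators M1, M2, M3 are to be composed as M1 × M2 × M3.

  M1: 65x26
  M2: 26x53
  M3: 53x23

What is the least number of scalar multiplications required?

70564

Order (M1 × (M2 × M3)): (M2 × M3): 26×53 by 53×23 → 26×23, cost 26·53·23 = 31694; (M1 × (M2 × M3)): 65×26 by 26×23 → 65×23, cost 65·26·23 = 38870; cumulative 70564. Total 70564.
Order ((M1 × M2) × M3): (M1 × M2): 65×26 by 26×53 → 65×53, cost 65·26·53 = 89570; ((M1 × M2) × M3): 65×53 by 53×23 → 65×23, cost 65·53·23 = 79235; cumulative 168805. Total 168805.
Minimum: 70564.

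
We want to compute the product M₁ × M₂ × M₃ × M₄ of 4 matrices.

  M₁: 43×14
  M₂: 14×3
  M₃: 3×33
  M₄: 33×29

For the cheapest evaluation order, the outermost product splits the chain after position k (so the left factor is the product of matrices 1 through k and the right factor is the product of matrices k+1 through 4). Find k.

Adjacent pairs: M₁M₂ = 43·14·3 = 1806; M₂M₃ = 14·3·33 = 1386; M₃M₄ = 3·33·29 = 2871.
Length 3: M₁..M₃: k=1: 0+1386+43·14·33=21252; k=2: 1806+0+43·3·33=6063 → min 6063 | M₂..M₄: k=2: 0+2871+14·3·29=4089; k=3: 1386+0+14·33·29=14784 → min 4089.
Top-level splits: k=1: (M₁..M₁)·(M₂..M₄) → 0+4089+43·14·29 = 21547; k=2: (M₁..M₂)·(M₃..M₄) → 1806+2871+43·3·29 = 8418; k=3: (M₁..M₃)·(M₄..M₄) → 6063+0+43·33·29 = 47214.
Best split is after M₂, i.e. k = 2.

2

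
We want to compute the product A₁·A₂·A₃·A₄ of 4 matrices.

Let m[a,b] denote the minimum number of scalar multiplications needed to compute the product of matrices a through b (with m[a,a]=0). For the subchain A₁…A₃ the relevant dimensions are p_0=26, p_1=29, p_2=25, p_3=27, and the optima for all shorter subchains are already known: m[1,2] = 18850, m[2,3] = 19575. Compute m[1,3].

36400

m[1,3] = min over k∈[1,2] of m[1,k]+m[k+1,3]+p_{0}·p_k·p_{3}.
k=1: 0 + 19575 + 26·29·27 = 39933; k=2: 18850 + 0 + 26·25·27 = 36400.
Minimum: 36400 at k=2.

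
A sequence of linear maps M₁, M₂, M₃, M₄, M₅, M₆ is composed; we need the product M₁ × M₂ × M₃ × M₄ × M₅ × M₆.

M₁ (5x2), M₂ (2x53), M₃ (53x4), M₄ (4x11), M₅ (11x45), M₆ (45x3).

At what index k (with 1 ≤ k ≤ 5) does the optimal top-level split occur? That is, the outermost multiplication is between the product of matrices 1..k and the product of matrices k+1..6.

1

Adjacent pairs: M₁M₂ = 5·2·53 = 530; M₂M₃ = 2·53·4 = 424; M₃M₄ = 53·4·11 = 2332; M₄M₅ = 4·11·45 = 1980; M₅M₆ = 11·45·3 = 1485.
Length 3: M₁..M₃: k=1: 0+424+5·2·4=464; k=2: 530+0+5·53·4=1590 → min 464 | M₂..M₄: k=2: 0+2332+2·53·11=3498; k=3: 424+0+2·4·11=512 → min 512 | M₃..M₅: k=3: 0+1980+53·4·45=11520; k=4: 2332+0+53·11·45=28567 → min 11520 | M₄..M₆: k=4: 0+1485+4·11·3=1617; k=5: 1980+0+4·45·3=2520 → min 1617.
Length 4: M₁..M₄: k=1: 0+512+5·2·11=622; k=2: 530+2332+5·53·11=5777; k=3: 464+0+5·4·11=684 → min 622 | M₂..M₅: k=2: 0+11520+2·53·45=16290; k=3: 424+1980+2·4·45=2764; k=4: 512+0+2·11·45=1502 → min 1502 | M₃..M₆: k=3: 0+1617+53·4·3=2253; k=4: 2332+1485+53·11·3=5566; k=5: 11520+0+53·45·3=18675 → min 2253.
Length 5: M₁..M₅: k=1: 0+1502+5·2·45=1952; k=2: 530+11520+5·53·45=23975; k=3: 464+1980+5·4·45=3344; k=4: 622+0+5·11·45=3097 → min 1952 | M₂..M₆: k=2: 0+2253+2·53·3=2571; k=3: 424+1617+2·4·3=2065; k=4: 512+1485+2·11·3=2063; k=5: 1502+0+2·45·3=1772 → min 1772.
Top-level splits: k=1: (M₁..M₁)·(M₂..M₆) → 0+1772+5·2·3 = 1802; k=2: (M₁..M₂)·(M₃..M₆) → 530+2253+5·53·3 = 3578; k=3: (M₁..M₃)·(M₄..M₆) → 464+1617+5·4·3 = 2141; k=4: (M₁..M₄)·(M₅..M₆) → 622+1485+5·11·3 = 2272; k=5: (M₁..M₅)·(M₆..M₆) → 1952+0+5·45·3 = 2627.
Best split is after M₁, i.e. k = 1.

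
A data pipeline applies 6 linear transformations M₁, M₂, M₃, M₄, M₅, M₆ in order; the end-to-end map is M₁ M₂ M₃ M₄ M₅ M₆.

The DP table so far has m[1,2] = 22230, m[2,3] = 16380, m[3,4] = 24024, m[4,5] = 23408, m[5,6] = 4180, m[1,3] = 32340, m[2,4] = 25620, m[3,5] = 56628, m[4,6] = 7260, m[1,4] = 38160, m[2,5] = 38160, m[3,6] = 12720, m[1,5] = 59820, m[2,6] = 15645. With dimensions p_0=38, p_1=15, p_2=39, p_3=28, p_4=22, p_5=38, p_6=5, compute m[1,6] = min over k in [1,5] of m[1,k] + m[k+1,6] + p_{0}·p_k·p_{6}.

m[1,6] = min over k∈[1,5] of m[1,k]+m[k+1,6]+p_{0}·p_k·p_{6}.
k=1: 0 + 15645 + 38·15·5 = 18495; k=2: 22230 + 12720 + 38·39·5 = 42360; k=3: 32340 + 7260 + 38·28·5 = 44920; k=4: 38160 + 4180 + 38·22·5 = 46520; k=5: 59820 + 0 + 38·38·5 = 67040.
Minimum: 18495 at k=1.

18495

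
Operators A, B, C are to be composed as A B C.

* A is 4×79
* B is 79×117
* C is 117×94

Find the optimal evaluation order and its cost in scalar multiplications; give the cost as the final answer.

80964

(A (B C)): cost 898546.
((A B) C): cost 80964.
Optimal: ((A B) C) with cost 80964.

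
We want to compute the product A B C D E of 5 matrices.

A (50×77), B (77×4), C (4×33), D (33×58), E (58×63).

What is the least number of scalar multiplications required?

Adjacent pairs: AB = 50·77·4 = 15400; BC = 77·4·33 = 10164; CD = 4·33·58 = 7656; DE = 33·58·63 = 120582.
Length 3: A..C: k=1: 0+10164+50·77·33=137214; k=2: 15400+0+50·4·33=22000 → min 22000 | B..D: k=2: 0+7656+77·4·58=25520; k=3: 10164+0+77·33·58=157542 → min 25520 | C..E: k=3: 0+120582+4·33·63=128898; k=4: 7656+0+4·58·63=22272 → min 22272.
Length 4: A..D: k=1: 0+25520+50·77·58=248820; k=2: 15400+7656+50·4·58=34656; k=3: 22000+0+50·33·58=117700 → min 34656 | B..E: k=2: 0+22272+77·4·63=41676; k=3: 10164+120582+77·33·63=290829; k=4: 25520+0+77·58·63=306878 → min 41676.
Length 5: A..E: k=1: 0+41676+50·77·63=284226; k=2: 15400+22272+50·4·63=50272; k=3: 22000+120582+50·33·63=246532; k=4: 34656+0+50·58·63=217356 → min 50272.
Optimal order: ((A B) ((C D) E)) with cost 50272.

50272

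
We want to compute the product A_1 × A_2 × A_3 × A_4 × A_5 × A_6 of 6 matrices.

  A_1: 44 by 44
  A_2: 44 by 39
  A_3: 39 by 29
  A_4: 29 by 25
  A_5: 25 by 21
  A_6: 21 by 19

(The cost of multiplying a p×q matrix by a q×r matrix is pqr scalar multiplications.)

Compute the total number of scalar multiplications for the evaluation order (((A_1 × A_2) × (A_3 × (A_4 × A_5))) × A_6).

(A_1 × A_2): 44×44 by 44×39 → 44×39, cost 44·44·39 = 75504
(A_4 × A_5): 29×25 by 25×21 → 29×21, cost 29·25·21 = 15225
(A_3 × (A_4 × A_5)): 39×29 by 29×21 → 39×21, cost 39·29·21 = 23751; cumulative 38976
((A_1 × A_2) × (A_3 × (A_4 × A_5))): 44×39 by 39×21 → 44×21, cost 44·39·21 = 36036; cumulative 150516
(((A_1 × A_2) × (A_3 × (A_4 × A_5))) × A_6): 44×21 by 21×19 → 44×19, cost 44·21·19 = 17556; cumulative 168072
Total: 168072 scalar multiplications.

168072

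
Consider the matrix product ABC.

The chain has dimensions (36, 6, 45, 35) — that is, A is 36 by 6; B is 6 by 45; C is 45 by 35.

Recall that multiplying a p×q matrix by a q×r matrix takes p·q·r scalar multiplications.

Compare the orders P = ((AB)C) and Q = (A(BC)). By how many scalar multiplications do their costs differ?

Order P = ((AB)C): (AB): 36×6 by 6×45 → 36×45, cost 36·6·45 = 9720; ((AB)C): 36×45 by 45×35 → 36×35, cost 36·45·35 = 56700; cumulative 66420. Total 66420.
Order Q = (A(BC)): (BC): 6×45 by 45×35 → 6×35, cost 6·45·35 = 9450; (A(BC)): 36×6 by 6×35 → 36×35, cost 36·6·35 = 7560; cumulative 17010. Total 17010.
Difference: |66420 − 17010| = 49410.

49410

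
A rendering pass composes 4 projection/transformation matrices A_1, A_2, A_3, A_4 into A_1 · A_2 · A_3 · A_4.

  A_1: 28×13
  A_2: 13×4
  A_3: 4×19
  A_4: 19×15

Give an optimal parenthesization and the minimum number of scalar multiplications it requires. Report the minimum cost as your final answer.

Adjacent pairs: A_1A_2 = 28·13·4 = 1456; A_2A_3 = 13·4·19 = 988; A_3A_4 = 4·19·15 = 1140.
Length 3: A_1..A_3: k=1: 0+988+28·13·19=7904; k=2: 1456+0+28·4·19=3584 → min 3584 | A_2..A_4: k=2: 0+1140+13·4·15=1920; k=3: 988+0+13·19·15=4693 → min 1920.
Length 4: A_1..A_4: k=1: 0+1920+28·13·15=7380; k=2: 1456+1140+28·4·15=4276; k=3: 3584+0+28·19·15=11564 → min 4276.
Optimal parenthesization: ((A_1 · A_2) · (A_3 · A_4)) with cost 4276.

4276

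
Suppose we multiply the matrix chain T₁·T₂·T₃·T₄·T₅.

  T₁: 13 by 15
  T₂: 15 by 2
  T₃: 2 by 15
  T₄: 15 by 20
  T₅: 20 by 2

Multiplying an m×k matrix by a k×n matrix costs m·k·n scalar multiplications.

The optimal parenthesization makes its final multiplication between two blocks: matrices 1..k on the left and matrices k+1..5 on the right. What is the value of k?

2

Adjacent pairs: T₁T₂ = 13·15·2 = 390; T₂T₃ = 15·2·15 = 450; T₃T₄ = 2·15·20 = 600; T₄T₅ = 15·20·2 = 600.
Length 3: T₁..T₃: k=1: 0+450+13·15·15=3375; k=2: 390+0+13·2·15=780 → min 780 | T₂..T₄: k=2: 0+600+15·2·20=1200; k=3: 450+0+15·15·20=4950 → min 1200 | T₃..T₅: k=3: 0+600+2·15·2=660; k=4: 600+0+2·20·2=680 → min 660.
Length 4: T₁..T₄: k=1: 0+1200+13·15·20=5100; k=2: 390+600+13·2·20=1510; k=3: 780+0+13·15·20=4680 → min 1510 | T₂..T₅: k=2: 0+660+15·2·2=720; k=3: 450+600+15·15·2=1500; k=4: 1200+0+15·20·2=1800 → min 720.
Top-level splits: k=1: (T₁..T₁)·(T₂..T₅) → 0+720+13·15·2 = 1110; k=2: (T₁..T₂)·(T₃..T₅) → 390+660+13·2·2 = 1102; k=3: (T₁..T₃)·(T₄..T₅) → 780+600+13·15·2 = 1770; k=4: (T₁..T₄)·(T₅..T₅) → 1510+0+13·20·2 = 2030.
Best split is after T₂, i.e. k = 2.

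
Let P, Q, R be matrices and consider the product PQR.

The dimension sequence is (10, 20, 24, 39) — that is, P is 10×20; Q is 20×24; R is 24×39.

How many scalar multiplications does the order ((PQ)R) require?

14160

(PQ): 10×20 by 20×24 → 10×24, cost 10·20·24 = 4800
((PQ)R): 10×24 by 24×39 → 10×39, cost 10·24·39 = 9360; cumulative 14160
Total: 14160 scalar multiplications.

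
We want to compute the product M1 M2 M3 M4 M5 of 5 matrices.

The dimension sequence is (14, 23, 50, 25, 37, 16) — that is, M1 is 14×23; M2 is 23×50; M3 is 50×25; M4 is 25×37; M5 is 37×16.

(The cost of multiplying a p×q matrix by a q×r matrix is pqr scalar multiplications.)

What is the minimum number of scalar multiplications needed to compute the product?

54000

Adjacent pairs: M1M2 = 14·23·50 = 16100; M2M3 = 23·50·25 = 28750; M3M4 = 50·25·37 = 46250; M4M5 = 25·37·16 = 14800.
Length 3: M1..M3: k=1: 0+28750+14·23·25=36800; k=2: 16100+0+14·50·25=33600 → min 33600 | M2..M4: k=2: 0+46250+23·50·37=88800; k=3: 28750+0+23·25·37=50025 → min 50025 | M3..M5: k=3: 0+14800+50·25·16=34800; k=4: 46250+0+50·37·16=75850 → min 34800.
Length 4: M1..M4: k=1: 0+50025+14·23·37=61939; k=2: 16100+46250+14·50·37=88250; k=3: 33600+0+14·25·37=46550 → min 46550 | M2..M5: k=2: 0+34800+23·50·16=53200; k=3: 28750+14800+23·25·16=52750; k=4: 50025+0+23·37·16=63641 → min 52750.
Length 5: M1..M5: k=1: 0+52750+14·23·16=57902; k=2: 16100+34800+14·50·16=62100; k=3: 33600+14800+14·25·16=54000; k=4: 46550+0+14·37·16=54838 → min 54000.
Optimal order: (((M1 M2) M3) (M4 M5)) with cost 54000.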